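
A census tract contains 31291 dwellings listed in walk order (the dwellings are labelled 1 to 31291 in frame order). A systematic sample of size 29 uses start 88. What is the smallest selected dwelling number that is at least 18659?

k = 31291/29 = 1079
Steps past start: ⌈(18659 − 88)/1079⌉ = ⌈18571/1079⌉ = 18
Selected dwelling: 88 + 18×1079 = 19510

19510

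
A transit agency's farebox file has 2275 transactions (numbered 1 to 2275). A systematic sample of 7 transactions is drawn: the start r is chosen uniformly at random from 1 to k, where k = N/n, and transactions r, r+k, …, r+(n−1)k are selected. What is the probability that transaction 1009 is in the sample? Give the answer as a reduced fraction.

1/325

k = 2275/7 = 325.
Transaction 1009 is selected iff r ≡ 1009 (mod 325); exactly one such r in {1,…,325}.
Inclusion probability = 1/325.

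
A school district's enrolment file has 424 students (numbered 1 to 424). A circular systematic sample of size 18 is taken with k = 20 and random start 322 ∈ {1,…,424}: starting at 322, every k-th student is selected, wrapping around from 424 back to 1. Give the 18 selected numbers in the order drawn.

322, 342, 362, 382, 402, 422, 18, 38, 58, 78, 98, 118, 138, 158, 178, 198, 218, 238

Selection 1: 322
Selection 2: 322 + 20 = 342
Selection 3: 342 + 20 = 362
Selection 4: 362 + 20 = 382
Selection 5: 382 + 20 = 402
Selection 6: 402 + 20 = 422
Selection 7: 422 + 20 = 442 → 442 − 424 = 18
Selection 8: 18 + 20 = 38
Selection 9: 38 + 20 = 58
Selection 10: 58 + 20 = 78
Selection 11: 78 + 20 = 98
Selection 12: 98 + 20 = 118
Selection 13: 118 + 20 = 138
Selection 14: 138 + 20 = 158
Selection 15: 158 + 20 = 178
Selection 16: 178 + 20 = 198
Selection 17: 198 + 20 = 218
Selection 18: 218 + 20 = 238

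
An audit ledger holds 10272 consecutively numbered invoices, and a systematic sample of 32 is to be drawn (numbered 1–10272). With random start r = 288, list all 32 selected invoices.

288, 609, 930, 1251, 1572, 1893, 2214, 2535, 2856, 3177, 3498, 3819, 4140, 4461, 4782, 5103, 5424, 5745, 6066, 6387, 6708, 7029, 7350, 7671, 7992, 8313, 8634, 8955, 9276, 9597, 9918, 10239

k = N/n = 10272/32 = 321
invoice 1: 288
invoice 2: 288 + 321 = 609
invoice 3: 609 + 321 = 930
invoice 4: 930 + 321 = 1251
invoice 5: 1251 + 321 = 1572
invoice 6: 1572 + 321 = 1893
invoice 7: 1893 + 321 = 2214
invoice 8: 2214 + 321 = 2535
invoice 9: 2535 + 321 = 2856
invoice 10: 2856 + 321 = 3177
invoice 11: 3177 + 321 = 3498
invoice 12: 3498 + 321 = 3819
invoice 13: 3819 + 321 = 4140
invoice 14: 4140 + 321 = 4461
invoice 15: 4461 + 321 = 4782
invoice 16: 4782 + 321 = 5103
invoice 17: 5103 + 321 = 5424
invoice 18: 5424 + 321 = 5745
invoice 19: 5745 + 321 = 6066
invoice 20: 6066 + 321 = 6387
invoice 21: 6387 + 321 = 6708
invoice 22: 6708 + 321 = 7029
invoice 23: 7029 + 321 = 7350
invoice 24: 7350 + 321 = 7671
invoice 25: 7671 + 321 = 7992
invoice 26: 7992 + 321 = 8313
invoice 27: 8313 + 321 = 8634
invoice 28: 8634 + 321 = 8955
invoice 29: 8955 + 321 = 9276
invoice 30: 9276 + 321 = 9597
invoice 31: 9597 + 321 = 9918
invoice 32: 9918 + 321 = 10239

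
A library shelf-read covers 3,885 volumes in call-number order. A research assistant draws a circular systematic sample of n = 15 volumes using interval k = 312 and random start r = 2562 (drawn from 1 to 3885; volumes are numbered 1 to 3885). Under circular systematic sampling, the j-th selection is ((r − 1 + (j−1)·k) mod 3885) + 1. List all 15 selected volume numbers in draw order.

Selection 1: 2562
Selection 2: 2562 + 312 = 2874
Selection 3: 2874 + 312 = 3186
Selection 4: 3186 + 312 = 3498
Selection 5: 3498 + 312 = 3810
Selection 6: 3810 + 312 = 4122 → 4122 − 3885 = 237
Selection 7: 237 + 312 = 549
Selection 8: 549 + 312 = 861
Selection 9: 861 + 312 = 1173
Selection 10: 1173 + 312 = 1485
Selection 11: 1485 + 312 = 1797
Selection 12: 1797 + 312 = 2109
Selection 13: 2109 + 312 = 2421
Selection 14: 2421 + 312 = 2733
Selection 15: 2733 + 312 = 3045

2562, 2874, 3186, 3498, 3810, 237, 549, 861, 1173, 1485, 1797, 2109, 2421, 2733, 3045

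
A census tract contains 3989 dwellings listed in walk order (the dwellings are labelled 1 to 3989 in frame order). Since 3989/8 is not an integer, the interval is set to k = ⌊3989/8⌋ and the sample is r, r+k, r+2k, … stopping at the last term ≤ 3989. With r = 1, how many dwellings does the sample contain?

9

k = ⌊3989/8⌋ = 498
Achieved size = ⌊(3989 − 1)/498⌋ + 1 = ⌊3988/498⌋ + 1 = 8 + 1 = 9
(last selection: 1 + 8×498 = 3985 ≤ 3989; next would be 4483 > 3989)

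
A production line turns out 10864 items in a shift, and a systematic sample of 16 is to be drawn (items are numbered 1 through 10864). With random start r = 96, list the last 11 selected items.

3491, 4170, 4849, 5528, 6207, 6886, 7565, 8244, 8923, 9602, 10281

k = N/n = 10864/16 = 679
6th selection = 96 + 5×679 = 3491
7th: 3491 + 679 = 4170
8th: 4170 + 679 = 4849
9th: 4849 + 679 = 5528
10th: 5528 + 679 = 6207
11th: 6207 + 679 = 6886
12th: 6886 + 679 = 7565
13th: 7565 + 679 = 8244
14th: 8244 + 679 = 8923
15th: 8923 + 679 = 9602
16th: 9602 + 679 = 10281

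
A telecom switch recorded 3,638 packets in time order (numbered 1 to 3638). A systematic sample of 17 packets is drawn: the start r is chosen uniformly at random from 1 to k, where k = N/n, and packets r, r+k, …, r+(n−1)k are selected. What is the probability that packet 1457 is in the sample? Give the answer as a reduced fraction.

k = 3638/17 = 214.
Packet 1457 is selected iff r ≡ 1457 (mod 214); exactly one such r in {1,…,214}.
Inclusion probability = 1/214.

1/214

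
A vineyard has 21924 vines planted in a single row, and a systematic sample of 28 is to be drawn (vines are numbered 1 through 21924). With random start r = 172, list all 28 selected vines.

172, 955, 1738, 2521, 3304, 4087, 4870, 5653, 6436, 7219, 8002, 8785, 9568, 10351, 11134, 11917, 12700, 13483, 14266, 15049, 15832, 16615, 17398, 18181, 18964, 19747, 20530, 21313

k = N/n = 21924/28 = 783
vine 1: 172
vine 2: 172 + 783 = 955
vine 3: 955 + 783 = 1738
vine 4: 1738 + 783 = 2521
vine 5: 2521 + 783 = 3304
vine 6: 3304 + 783 = 4087
vine 7: 4087 + 783 = 4870
vine 8: 4870 + 783 = 5653
vine 9: 5653 + 783 = 6436
vine 10: 6436 + 783 = 7219
vine 11: 7219 + 783 = 8002
vine 12: 8002 + 783 = 8785
vine 13: 8785 + 783 = 9568
vine 14: 9568 + 783 = 10351
vine 15: 10351 + 783 = 11134
vine 16: 11134 + 783 = 11917
vine 17: 11917 + 783 = 12700
vine 18: 12700 + 783 = 13483
vine 19: 13483 + 783 = 14266
vine 20: 14266 + 783 = 15049
vine 21: 15049 + 783 = 15832
vine 22: 15832 + 783 = 16615
vine 23: 16615 + 783 = 17398
vine 24: 17398 + 783 = 18181
vine 25: 18181 + 783 = 18964
vine 26: 18964 + 783 = 19747
vine 27: 19747 + 783 = 20530
vine 28: 20530 + 783 = 21313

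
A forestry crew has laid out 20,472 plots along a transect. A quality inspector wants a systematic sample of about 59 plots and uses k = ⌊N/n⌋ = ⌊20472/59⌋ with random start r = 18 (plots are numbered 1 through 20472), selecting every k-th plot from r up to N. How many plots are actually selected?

k = ⌊20472/59⌋ = 346
Achieved size = ⌊(20472 − 18)/346⌋ + 1 = ⌊20454/346⌋ + 1 = 59 + 1 = 60
(last selection: 18 + 59×346 = 20432 ≤ 20472; next would be 20778 > 20472)

60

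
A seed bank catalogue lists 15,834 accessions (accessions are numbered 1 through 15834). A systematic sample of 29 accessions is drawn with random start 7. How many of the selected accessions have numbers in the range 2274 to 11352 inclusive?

16

k = 15834/29 = 546
First selection ≥ 2274: 7 + ⌈(2274−7)/546⌉·546 = 7 + 5×546 = 2737
Last selection ≤ 11352: 7 + ⌊(11352−7)/546⌋·546 = 7 + 20×546 = 10927
Count = 20 − 5 + 1 = 16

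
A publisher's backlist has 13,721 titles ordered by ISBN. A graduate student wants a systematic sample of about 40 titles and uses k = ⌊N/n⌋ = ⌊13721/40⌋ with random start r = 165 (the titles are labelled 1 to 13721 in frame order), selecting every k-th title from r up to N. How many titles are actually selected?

40

k = ⌊13721/40⌋ = 343
Achieved size = ⌊(13721 − 165)/343⌋ + 1 = ⌊13556/343⌋ + 1 = 39 + 1 = 40
(last selection: 165 + 39×343 = 13542 ≤ 13721; next would be 13885 > 13721)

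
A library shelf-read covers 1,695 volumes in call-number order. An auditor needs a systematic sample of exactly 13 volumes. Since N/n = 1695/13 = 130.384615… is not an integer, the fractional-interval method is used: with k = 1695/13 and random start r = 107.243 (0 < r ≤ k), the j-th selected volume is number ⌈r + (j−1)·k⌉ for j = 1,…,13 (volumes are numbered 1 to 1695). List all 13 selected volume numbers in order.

j=1: r + 0k = 107.243 → ⌈·⌉ = 108
j=2: r + 1k = 237.627615… → ⌈·⌉ = 238
j=3: r + 2k = 368.012230… → ⌈·⌉ = 369
j=4: r + 3k = 498.396846… → ⌈·⌉ = 499
j=5: r + 4k = 628.781461… → ⌈·⌉ = 629
j=6: r + 5k = 759.166076… → ⌈·⌉ = 760
j=7: r + 6k = 889.550692… → ⌈·⌉ = 890
j=8: r + 7k = 1019.935307… → ⌈·⌉ = 1020
j=9: r + 8k = 1150.319923… → ⌈·⌉ = 1151
j=10: r + 9k = 1280.704538… → ⌈·⌉ = 1281
j=11: r + 10k = 1411.089153… → ⌈·⌉ = 1412
j=12: r + 11k = 1541.473769… → ⌈·⌉ = 1542
j=13: r + 12k = 1671.858384… → ⌈·⌉ = 1672

108, 238, 369, 499, 629, 760, 890, 1020, 1151, 1281, 1412, 1542, 1672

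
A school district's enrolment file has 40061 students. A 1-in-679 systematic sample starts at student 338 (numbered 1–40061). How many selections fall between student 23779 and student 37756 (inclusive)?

k = 679
First selection ≥ 23779: 338 + ⌈(23779−338)/679⌉·679 = 338 + 35×679 = 24103
Last selection ≤ 37756: 338 + ⌊(37756−338)/679⌋·679 = 338 + 55×679 = 37683
Count = 55 − 35 + 1 = 21

21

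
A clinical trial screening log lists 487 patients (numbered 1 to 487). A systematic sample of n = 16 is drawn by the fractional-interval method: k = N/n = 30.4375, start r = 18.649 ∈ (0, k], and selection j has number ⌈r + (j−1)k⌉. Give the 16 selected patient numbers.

19, 50, 80, 110, 141, 171, 202, 232, 263, 293, 324, 354, 384, 415, 445, 476

j=1: r + 0k = 18.649 → ⌈·⌉ = 19
j=2: r + 1k = 49.0865 → ⌈·⌉ = 50
j=3: r + 2k = 79.524 → ⌈·⌉ = 80
j=4: r + 3k = 109.9615 → ⌈·⌉ = 110
j=5: r + 4k = 140.399 → ⌈·⌉ = 141
j=6: r + 5k = 170.8365 → ⌈·⌉ = 171
j=7: r + 6k = 201.274 → ⌈·⌉ = 202
j=8: r + 7k = 231.7115 → ⌈·⌉ = 232
j=9: r + 8k = 262.149 → ⌈·⌉ = 263
j=10: r + 9k = 292.5865 → ⌈·⌉ = 293
j=11: r + 10k = 323.024 → ⌈·⌉ = 324
j=12: r + 11k = 353.4615 → ⌈·⌉ = 354
j=13: r + 12k = 383.899 → ⌈·⌉ = 384
j=14: r + 13k = 414.3365 → ⌈·⌉ = 415
j=15: r + 14k = 444.774 → ⌈·⌉ = 445
j=16: r + 15k = 475.2115 → ⌈·⌉ = 476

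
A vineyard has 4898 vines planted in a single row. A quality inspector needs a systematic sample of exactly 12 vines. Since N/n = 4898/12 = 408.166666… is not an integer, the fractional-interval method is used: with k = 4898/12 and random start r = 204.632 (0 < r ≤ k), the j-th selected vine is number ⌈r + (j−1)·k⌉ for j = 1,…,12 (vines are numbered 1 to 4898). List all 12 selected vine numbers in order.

j=1: r + 0k = 204.632 → ⌈·⌉ = 205
j=2: r + 1k = 612.798666… → ⌈·⌉ = 613
j=3: r + 2k = 1020.965333… → ⌈·⌉ = 1021
j=4: r + 3k = 1429.132 → ⌈·⌉ = 1430
j=5: r + 4k = 1837.298666… → ⌈·⌉ = 1838
j=6: r + 5k = 2245.465333… → ⌈·⌉ = 2246
j=7: r + 6k = 2653.632 → ⌈·⌉ = 2654
j=8: r + 7k = 3061.798666… → ⌈·⌉ = 3062
j=9: r + 8k = 3469.965333… → ⌈·⌉ = 3470
j=10: r + 9k = 3878.132 → ⌈·⌉ = 3879
j=11: r + 10k = 4286.298666… → ⌈·⌉ = 4287
j=12: r + 11k = 4694.465333… → ⌈·⌉ = 4695

205, 613, 1021, 1430, 1838, 2246, 2654, 3062, 3470, 3879, 4287, 4695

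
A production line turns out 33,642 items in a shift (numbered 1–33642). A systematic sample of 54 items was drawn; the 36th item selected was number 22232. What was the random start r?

427

k = 33642/54 = 623
r = 22232 − (36−1)×623 = 22232 − 21805 = 427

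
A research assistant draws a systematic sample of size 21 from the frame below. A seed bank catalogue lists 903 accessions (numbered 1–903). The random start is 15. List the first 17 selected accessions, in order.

k = N/n = 903/21 = 43
accession 1: 15
accession 2: 15 + 43 = 58
accession 3: 58 + 43 = 101
accession 4: 101 + 43 = 144
accession 5: 144 + 43 = 187
accession 6: 187 + 43 = 230
accession 7: 230 + 43 = 273
accession 8: 273 + 43 = 316
accession 9: 316 + 43 = 359
accession 10: 359 + 43 = 402
accession 11: 402 + 43 = 445
accession 12: 445 + 43 = 488
accession 13: 488 + 43 = 531
accession 14: 531 + 43 = 574
accession 15: 574 + 43 = 617
accession 16: 617 + 43 = 660
accession 17: 660 + 43 = 703

15, 58, 101, 144, 187, 230, 273, 316, 359, 402, 445, 488, 531, 574, 617, 660, 703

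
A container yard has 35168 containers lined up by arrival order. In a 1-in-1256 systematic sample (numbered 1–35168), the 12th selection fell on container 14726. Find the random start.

910

k = 1256
r = 14726 − (12−1)×1256 = 14726 − 13816 = 910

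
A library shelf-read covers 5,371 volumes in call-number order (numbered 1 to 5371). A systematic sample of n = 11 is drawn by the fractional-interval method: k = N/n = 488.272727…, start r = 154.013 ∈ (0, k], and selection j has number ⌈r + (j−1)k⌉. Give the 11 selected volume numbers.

j=1: r + 0k = 154.013 → ⌈·⌉ = 155
j=2: r + 1k = 642.285727… → ⌈·⌉ = 643
j=3: r + 2k = 1130.558454… → ⌈·⌉ = 1131
j=4: r + 3k = 1618.831181… → ⌈·⌉ = 1619
j=5: r + 4k = 2107.103909… → ⌈·⌉ = 2108
j=6: r + 5k = 2595.376636… → ⌈·⌉ = 2596
j=7: r + 6k = 3083.649363… → ⌈·⌉ = 3084
j=8: r + 7k = 3571.922090… → ⌈·⌉ = 3572
j=9: r + 8k = 4060.194818… → ⌈·⌉ = 4061
j=10: r + 9k = 4548.467545… → ⌈·⌉ = 4549
j=11: r + 10k = 5036.740272… → ⌈·⌉ = 5037

155, 643, 1131, 1619, 2108, 2596, 3084, 3572, 4061, 4549, 5037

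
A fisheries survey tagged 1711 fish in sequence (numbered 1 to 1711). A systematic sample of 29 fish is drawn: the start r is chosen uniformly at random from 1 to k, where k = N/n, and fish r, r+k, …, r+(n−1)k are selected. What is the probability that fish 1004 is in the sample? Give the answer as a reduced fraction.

1/59

k = 1711/29 = 59.
Fish 1004 is selected iff r ≡ 1004 (mod 59); exactly one such r in {1,…,59}.
Inclusion probability = 1/59.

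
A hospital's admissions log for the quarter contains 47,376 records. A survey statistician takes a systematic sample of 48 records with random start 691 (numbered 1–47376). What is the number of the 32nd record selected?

31288

k = 47376/48 = 987
32nd selection = r + (32−1)·k = 691 + 31×987 = 691 + 30597 = 31288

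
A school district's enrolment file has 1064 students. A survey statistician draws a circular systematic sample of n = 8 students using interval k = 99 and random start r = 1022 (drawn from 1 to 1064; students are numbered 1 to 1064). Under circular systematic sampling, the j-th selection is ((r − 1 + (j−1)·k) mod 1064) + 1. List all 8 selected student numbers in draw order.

Selection 1: 1022
Selection 2: 1022 + 99 = 1121 → 1121 − 1064 = 57
Selection 3: 57 + 99 = 156
Selection 4: 156 + 99 = 255
Selection 5: 255 + 99 = 354
Selection 6: 354 + 99 = 453
Selection 7: 453 + 99 = 552
Selection 8: 552 + 99 = 651

1022, 57, 156, 255, 354, 453, 552, 651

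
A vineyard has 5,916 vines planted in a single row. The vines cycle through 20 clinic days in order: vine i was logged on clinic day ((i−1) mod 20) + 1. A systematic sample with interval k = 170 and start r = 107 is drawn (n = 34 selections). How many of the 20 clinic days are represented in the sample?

Consecutive selections differ by k = 170, so their clinic day numbers differ by 170 mod 20 = 10.
gcd(170, 20) = 10, so the sample visits 20/10 = 2 distinct residues mod 20.
Start 107 is clinic day 7; the clinic days hit are 7, 17.

2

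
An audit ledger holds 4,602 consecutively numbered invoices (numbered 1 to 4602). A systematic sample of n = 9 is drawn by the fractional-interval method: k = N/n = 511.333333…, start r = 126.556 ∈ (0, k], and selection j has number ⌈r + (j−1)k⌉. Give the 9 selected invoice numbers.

j=1: r + 0k = 126.556 → ⌈·⌉ = 127
j=2: r + 1k = 637.889333… → ⌈·⌉ = 638
j=3: r + 2k = 1149.222666… → ⌈·⌉ = 1150
j=4: r + 3k = 1660.556 → ⌈·⌉ = 1661
j=5: r + 4k = 2171.889333… → ⌈·⌉ = 2172
j=6: r + 5k = 2683.222666… → ⌈·⌉ = 2684
j=7: r + 6k = 3194.556 → ⌈·⌉ = 3195
j=8: r + 7k = 3705.889333… → ⌈·⌉ = 3706
j=9: r + 8k = 4217.222666… → ⌈·⌉ = 4218

127, 638, 1150, 1661, 2172, 2684, 3195, 3706, 4218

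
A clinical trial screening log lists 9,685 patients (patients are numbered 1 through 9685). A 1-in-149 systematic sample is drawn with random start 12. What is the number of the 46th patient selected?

k = 149
46th selection = r + (46−1)·k = 12 + 45×149 = 12 + 6705 = 6717

6717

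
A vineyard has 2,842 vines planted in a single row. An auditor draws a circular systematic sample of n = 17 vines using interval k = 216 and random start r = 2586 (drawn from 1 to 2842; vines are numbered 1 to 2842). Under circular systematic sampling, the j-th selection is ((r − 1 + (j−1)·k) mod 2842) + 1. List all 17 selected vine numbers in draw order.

Selection 1: 2586
Selection 2: 2586 + 216 = 2802
Selection 3: 2802 + 216 = 3018 → 3018 − 2842 = 176
Selection 4: 176 + 216 = 392
Selection 5: 392 + 216 = 608
Selection 6: 608 + 216 = 824
Selection 7: 824 + 216 = 1040
Selection 8: 1040 + 216 = 1256
Selection 9: 1256 + 216 = 1472
Selection 10: 1472 + 216 = 1688
Selection 11: 1688 + 216 = 1904
Selection 12: 1904 + 216 = 2120
Selection 13: 2120 + 216 = 2336
Selection 14: 2336 + 216 = 2552
Selection 15: 2552 + 216 = 2768
Selection 16: 2768 + 216 = 2984 → 2984 − 2842 = 142
Selection 17: 142 + 216 = 358

2586, 2802, 176, 392, 608, 824, 1040, 1256, 1472, 1688, 1904, 2120, 2336, 2552, 2768, 142, 358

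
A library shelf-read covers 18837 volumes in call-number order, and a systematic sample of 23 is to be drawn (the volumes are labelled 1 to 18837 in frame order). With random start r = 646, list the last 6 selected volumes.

k = N/n = 18837/23 = 819
18th selection = 646 + 17×819 = 14569
19th: 14569 + 819 = 15388
20th: 15388 + 819 = 16207
21st: 16207 + 819 = 17026
22nd: 17026 + 819 = 17845
23rd: 17845 + 819 = 18664

14569, 15388, 16207, 17026, 17845, 18664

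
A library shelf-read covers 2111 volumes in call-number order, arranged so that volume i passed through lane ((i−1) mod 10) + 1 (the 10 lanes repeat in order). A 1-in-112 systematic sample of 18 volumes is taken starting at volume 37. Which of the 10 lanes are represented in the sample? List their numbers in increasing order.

1, 3, 5, 7, 9

Consecutive selections differ by k = 112, so their lane numbers differ by 112 mod 10 = 2.
gcd(112, 10) = 2, so the sample visits 10/2 = 5 distinct residues mod 10.
Start 37 is lane 7; the lanes hit are 1, 3, 5, 7, 9.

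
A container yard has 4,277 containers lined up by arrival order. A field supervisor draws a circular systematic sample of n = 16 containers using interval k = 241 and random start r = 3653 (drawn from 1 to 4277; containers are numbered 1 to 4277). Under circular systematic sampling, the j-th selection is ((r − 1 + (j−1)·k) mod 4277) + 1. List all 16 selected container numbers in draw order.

3653, 3894, 4135, 99, 340, 581, 822, 1063, 1304, 1545, 1786, 2027, 2268, 2509, 2750, 2991

Selection 1: 3653
Selection 2: 3653 + 241 = 3894
Selection 3: 3894 + 241 = 4135
Selection 4: 4135 + 241 = 4376 → 4376 − 4277 = 99
Selection 5: 99 + 241 = 340
Selection 6: 340 + 241 = 581
Selection 7: 581 + 241 = 822
Selection 8: 822 + 241 = 1063
Selection 9: 1063 + 241 = 1304
Selection 10: 1304 + 241 = 1545
Selection 11: 1545 + 241 = 1786
Selection 12: 1786 + 241 = 2027
Selection 13: 2027 + 241 = 2268
Selection 14: 2268 + 241 = 2509
Selection 15: 2509 + 241 = 2750
Selection 16: 2750 + 241 = 2991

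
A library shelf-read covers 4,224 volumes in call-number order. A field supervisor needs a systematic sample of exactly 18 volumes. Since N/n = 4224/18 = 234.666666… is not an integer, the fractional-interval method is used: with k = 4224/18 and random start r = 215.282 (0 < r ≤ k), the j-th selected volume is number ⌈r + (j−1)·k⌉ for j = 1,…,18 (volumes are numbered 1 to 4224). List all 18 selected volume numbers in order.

216, 450, 685, 920, 1154, 1389, 1624, 1858, 2093, 2328, 2562, 2797, 3032, 3266, 3501, 3736, 3970, 4205

j=1: r + 0k = 215.282 → ⌈·⌉ = 216
j=2: r + 1k = 449.948666… → ⌈·⌉ = 450
j=3: r + 2k = 684.615333… → ⌈·⌉ = 685
j=4: r + 3k = 919.282 → ⌈·⌉ = 920
j=5: r + 4k = 1153.948666… → ⌈·⌉ = 1154
j=6: r + 5k = 1388.615333… → ⌈·⌉ = 1389
j=7: r + 6k = 1623.282 → ⌈·⌉ = 1624
j=8: r + 7k = 1857.948666… → ⌈·⌉ = 1858
j=9: r + 8k = 2092.615333… → ⌈·⌉ = 2093
j=10: r + 9k = 2327.282 → ⌈·⌉ = 2328
j=11: r + 10k = 2561.948666… → ⌈·⌉ = 2562
j=12: r + 11k = 2796.615333… → ⌈·⌉ = 2797
j=13: r + 12k = 3031.282 → ⌈·⌉ = 3032
j=14: r + 13k = 3265.948666… → ⌈·⌉ = 3266
j=15: r + 14k = 3500.615333… → ⌈·⌉ = 3501
j=16: r + 15k = 3735.282 → ⌈·⌉ = 3736
j=17: r + 16k = 3969.948666… → ⌈·⌉ = 3970
j=18: r + 17k = 4204.615333… → ⌈·⌉ = 4205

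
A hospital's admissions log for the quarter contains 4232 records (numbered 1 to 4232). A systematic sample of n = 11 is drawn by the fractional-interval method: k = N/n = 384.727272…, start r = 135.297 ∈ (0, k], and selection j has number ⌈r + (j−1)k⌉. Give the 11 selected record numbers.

j=1: r + 0k = 135.297 → ⌈·⌉ = 136
j=2: r + 1k = 520.024272… → ⌈·⌉ = 521
j=3: r + 2k = 904.751545… → ⌈·⌉ = 905
j=4: r + 3k = 1289.478818… → ⌈·⌉ = 1290
j=5: r + 4k = 1674.206090… → ⌈·⌉ = 1675
j=6: r + 5k = 2058.933363… → ⌈·⌉ = 2059
j=7: r + 6k = 2443.660636… → ⌈·⌉ = 2444
j=8: r + 7k = 2828.387909… → ⌈·⌉ = 2829
j=9: r + 8k = 3213.115181… → ⌈·⌉ = 3214
j=10: r + 9k = 3597.842454… → ⌈·⌉ = 3598
j=11: r + 10k = 3982.569727… → ⌈·⌉ = 3983

136, 521, 905, 1290, 1675, 2059, 2444, 2829, 3214, 3598, 3983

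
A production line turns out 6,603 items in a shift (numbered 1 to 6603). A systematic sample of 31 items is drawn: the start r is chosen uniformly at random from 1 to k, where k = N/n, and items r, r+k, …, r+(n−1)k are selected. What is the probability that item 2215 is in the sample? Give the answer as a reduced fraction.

k = 6603/31 = 213.
Item 2215 is selected iff r ≡ 2215 (mod 213); exactly one such r in {1,…,213}.
Inclusion probability = 1/213.

1/213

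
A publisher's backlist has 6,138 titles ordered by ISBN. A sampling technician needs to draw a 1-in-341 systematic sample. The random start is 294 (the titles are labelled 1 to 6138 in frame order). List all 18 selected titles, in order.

294, 635, 976, 1317, 1658, 1999, 2340, 2681, 3022, 3363, 3704, 4045, 4386, 4727, 5068, 5409, 5750, 6091

title 1: 294
title 2: 294 + 341 = 635
title 3: 635 + 341 = 976
title 4: 976 + 341 = 1317
title 5: 1317 + 341 = 1658
title 6: 1658 + 341 = 1999
title 7: 1999 + 341 = 2340
title 8: 2340 + 341 = 2681
title 9: 2681 + 341 = 3022
title 10: 3022 + 341 = 3363
title 11: 3363 + 341 = 3704
title 12: 3704 + 341 = 4045
title 13: 4045 + 341 = 4386
title 14: 4386 + 341 = 4727
title 15: 4727 + 341 = 5068
title 16: 5068 + 341 = 5409
title 17: 5409 + 341 = 5750
title 18: 5750 + 341 = 6091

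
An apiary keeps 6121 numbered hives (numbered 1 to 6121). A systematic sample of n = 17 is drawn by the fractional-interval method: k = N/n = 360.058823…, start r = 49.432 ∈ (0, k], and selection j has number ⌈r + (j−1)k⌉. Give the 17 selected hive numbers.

j=1: r + 0k = 49.432 → ⌈·⌉ = 50
j=2: r + 1k = 409.490823… → ⌈·⌉ = 410
j=3: r + 2k = 769.549647… → ⌈·⌉ = 770
j=4: r + 3k = 1129.608470… → ⌈·⌉ = 1130
j=5: r + 4k = 1489.667294… → ⌈·⌉ = 1490
j=6: r + 5k = 1849.726117… → ⌈·⌉ = 1850
j=7: r + 6k = 2209.784941… → ⌈·⌉ = 2210
j=8: r + 7k = 2569.843764… → ⌈·⌉ = 2570
j=9: r + 8k = 2929.902588… → ⌈·⌉ = 2930
j=10: r + 9k = 3289.961411… → ⌈·⌉ = 3290
j=11: r + 10k = 3650.020235… → ⌈·⌉ = 3651
j=12: r + 11k = 4010.079058… → ⌈·⌉ = 4011
j=13: r + 12k = 4370.137882… → ⌈·⌉ = 4371
j=14: r + 13k = 4730.196705… → ⌈·⌉ = 4731
j=15: r + 14k = 5090.255529… → ⌈·⌉ = 5091
j=16: r + 15k = 5450.314352… → ⌈·⌉ = 5451
j=17: r + 16k = 5810.373176… → ⌈·⌉ = 5811

50, 410, 770, 1130, 1490, 1850, 2210, 2570, 2930, 3290, 3651, 4011, 4371, 4731, 5091, 5451, 5811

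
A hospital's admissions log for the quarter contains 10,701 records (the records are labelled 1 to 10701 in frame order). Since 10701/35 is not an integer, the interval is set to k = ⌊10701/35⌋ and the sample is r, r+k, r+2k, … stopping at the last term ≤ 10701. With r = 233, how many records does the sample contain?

k = ⌊10701/35⌋ = 305
Achieved size = ⌊(10701 − 233)/305⌋ + 1 = ⌊10468/305⌋ + 1 = 34 + 1 = 35
(last selection: 233 + 34×305 = 10603 ≤ 10701; next would be 10908 > 10701)

35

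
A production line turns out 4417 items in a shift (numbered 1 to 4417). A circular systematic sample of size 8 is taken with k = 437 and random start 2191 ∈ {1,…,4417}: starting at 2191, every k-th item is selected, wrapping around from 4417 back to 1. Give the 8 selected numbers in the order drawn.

2191, 2628, 3065, 3502, 3939, 4376, 396, 833

Selection 1: 2191
Selection 2: 2191 + 437 = 2628
Selection 3: 2628 + 437 = 3065
Selection 4: 3065 + 437 = 3502
Selection 5: 3502 + 437 = 3939
Selection 6: 3939 + 437 = 4376
Selection 7: 4376 + 437 = 4813 → 4813 − 4417 = 396
Selection 8: 396 + 437 = 833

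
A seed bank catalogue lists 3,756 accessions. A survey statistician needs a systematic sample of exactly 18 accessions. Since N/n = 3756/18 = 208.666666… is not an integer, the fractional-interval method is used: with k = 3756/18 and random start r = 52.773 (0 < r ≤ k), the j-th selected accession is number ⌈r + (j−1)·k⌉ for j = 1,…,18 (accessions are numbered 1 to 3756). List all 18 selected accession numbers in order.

j=1: r + 0k = 52.773 → ⌈·⌉ = 53
j=2: r + 1k = 261.439666… → ⌈·⌉ = 262
j=3: r + 2k = 470.106333… → ⌈·⌉ = 471
j=4: r + 3k = 678.773 → ⌈·⌉ = 679
j=5: r + 4k = 887.439666… → ⌈·⌉ = 888
j=6: r + 5k = 1096.106333… → ⌈·⌉ = 1097
j=7: r + 6k = 1304.773 → ⌈·⌉ = 1305
j=8: r + 7k = 1513.439666… → ⌈·⌉ = 1514
j=9: r + 8k = 1722.106333… → ⌈·⌉ = 1723
j=10: r + 9k = 1930.773 → ⌈·⌉ = 1931
j=11: r + 10k = 2139.439666… → ⌈·⌉ = 2140
j=12: r + 11k = 2348.106333… → ⌈·⌉ = 2349
j=13: r + 12k = 2556.773 → ⌈·⌉ = 2557
j=14: r + 13k = 2765.439666… → ⌈·⌉ = 2766
j=15: r + 14k = 2974.106333… → ⌈·⌉ = 2975
j=16: r + 15k = 3182.773 → ⌈·⌉ = 3183
j=17: r + 16k = 3391.439666… → ⌈·⌉ = 3392
j=18: r + 17k = 3600.106333… → ⌈·⌉ = 3601

53, 262, 471, 679, 888, 1097, 1305, 1514, 1723, 1931, 2140, 2349, 2557, 2766, 2975, 3183, 3392, 3601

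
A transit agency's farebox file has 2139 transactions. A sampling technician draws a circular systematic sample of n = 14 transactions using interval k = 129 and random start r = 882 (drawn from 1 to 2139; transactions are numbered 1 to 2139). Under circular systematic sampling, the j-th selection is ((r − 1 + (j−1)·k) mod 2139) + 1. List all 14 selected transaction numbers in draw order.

882, 1011, 1140, 1269, 1398, 1527, 1656, 1785, 1914, 2043, 33, 162, 291, 420

Selection 1: 882
Selection 2: 882 + 129 = 1011
Selection 3: 1011 + 129 = 1140
Selection 4: 1140 + 129 = 1269
Selection 5: 1269 + 129 = 1398
Selection 6: 1398 + 129 = 1527
Selection 7: 1527 + 129 = 1656
Selection 8: 1656 + 129 = 1785
Selection 9: 1785 + 129 = 1914
Selection 10: 1914 + 129 = 2043
Selection 11: 2043 + 129 = 2172 → 2172 − 2139 = 33
Selection 12: 33 + 129 = 162
Selection 13: 162 + 129 = 291
Selection 14: 291 + 129 = 420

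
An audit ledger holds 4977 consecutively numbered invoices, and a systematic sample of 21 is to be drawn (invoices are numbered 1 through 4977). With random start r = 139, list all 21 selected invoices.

139, 376, 613, 850, 1087, 1324, 1561, 1798, 2035, 2272, 2509, 2746, 2983, 3220, 3457, 3694, 3931, 4168, 4405, 4642, 4879

k = N/n = 4977/21 = 237
invoice 1: 139
invoice 2: 139 + 237 = 376
invoice 3: 376 + 237 = 613
invoice 4: 613 + 237 = 850
invoice 5: 850 + 237 = 1087
invoice 6: 1087 + 237 = 1324
invoice 7: 1324 + 237 = 1561
invoice 8: 1561 + 237 = 1798
invoice 9: 1798 + 237 = 2035
invoice 10: 2035 + 237 = 2272
invoice 11: 2272 + 237 = 2509
invoice 12: 2509 + 237 = 2746
invoice 13: 2746 + 237 = 2983
invoice 14: 2983 + 237 = 3220
invoice 15: 3220 + 237 = 3457
invoice 16: 3457 + 237 = 3694
invoice 17: 3694 + 237 = 3931
invoice 18: 3931 + 237 = 4168
invoice 19: 4168 + 237 = 4405
invoice 20: 4405 + 237 = 4642
invoice 21: 4642 + 237 = 4879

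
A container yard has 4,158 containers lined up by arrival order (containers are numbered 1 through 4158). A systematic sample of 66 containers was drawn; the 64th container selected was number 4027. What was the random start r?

k = 4158/66 = 63
r = 4027 − (64−1)×63 = 4027 − 3969 = 58

58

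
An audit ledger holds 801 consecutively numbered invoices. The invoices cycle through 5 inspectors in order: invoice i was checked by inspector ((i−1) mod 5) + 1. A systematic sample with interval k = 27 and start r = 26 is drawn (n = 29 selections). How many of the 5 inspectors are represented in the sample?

5

Consecutive selections differ by k = 27, so their inspector numbers differ by 27 mod 5 = 2.
gcd(27, 5) = 1, so the sample visits 5/1 = 5 distinct residues mod 5.
Start 26 is inspector 1; the inspectors hit are 1, 2, 3, 4, 5.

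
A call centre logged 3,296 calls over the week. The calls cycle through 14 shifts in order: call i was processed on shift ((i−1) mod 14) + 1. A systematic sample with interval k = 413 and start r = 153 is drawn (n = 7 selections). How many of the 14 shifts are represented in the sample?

2

Consecutive selections differ by k = 413, so their shift numbers differ by 413 mod 14 = 7.
gcd(413, 14) = 7, so the sample visits 14/7 = 2 distinct residues mod 14.
Start 153 is shift 13; the shifts hit are 6, 13.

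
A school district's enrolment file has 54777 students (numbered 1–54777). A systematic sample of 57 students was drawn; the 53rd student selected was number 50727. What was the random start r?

k = 54777/57 = 961
r = 50727 − (53−1)×961 = 50727 − 49972 = 755

755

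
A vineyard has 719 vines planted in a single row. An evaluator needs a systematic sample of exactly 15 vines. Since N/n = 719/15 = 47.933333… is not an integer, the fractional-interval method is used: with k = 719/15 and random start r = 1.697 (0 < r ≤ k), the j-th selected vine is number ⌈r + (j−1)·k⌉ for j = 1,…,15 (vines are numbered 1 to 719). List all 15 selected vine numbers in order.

2, 50, 98, 146, 194, 242, 290, 338, 386, 434, 482, 529, 577, 625, 673

j=1: r + 0k = 1.697 → ⌈·⌉ = 2
j=2: r + 1k = 49.630333… → ⌈·⌉ = 50
j=3: r + 2k = 97.563666… → ⌈·⌉ = 98
j=4: r + 3k = 145.497 → ⌈·⌉ = 146
j=5: r + 4k = 193.430333… → ⌈·⌉ = 194
j=6: r + 5k = 241.363666… → ⌈·⌉ = 242
j=7: r + 6k = 289.297 → ⌈·⌉ = 290
j=8: r + 7k = 337.230333… → ⌈·⌉ = 338
j=9: r + 8k = 385.163666… → ⌈·⌉ = 386
j=10: r + 9k = 433.097 → ⌈·⌉ = 434
j=11: r + 10k = 481.030333… → ⌈·⌉ = 482
j=12: r + 11k = 528.963666… → ⌈·⌉ = 529
j=13: r + 12k = 576.897 → ⌈·⌉ = 577
j=14: r + 13k = 624.830333… → ⌈·⌉ = 625
j=15: r + 14k = 672.763666… → ⌈·⌉ = 673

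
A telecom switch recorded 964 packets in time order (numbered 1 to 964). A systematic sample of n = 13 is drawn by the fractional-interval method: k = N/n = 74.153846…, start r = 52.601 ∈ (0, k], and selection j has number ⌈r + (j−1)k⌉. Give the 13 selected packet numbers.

53, 127, 201, 276, 350, 424, 498, 572, 646, 720, 795, 869, 943

j=1: r + 0k = 52.601 → ⌈·⌉ = 53
j=2: r + 1k = 126.754846… → ⌈·⌉ = 127
j=3: r + 2k = 200.908692… → ⌈·⌉ = 201
j=4: r + 3k = 275.062538… → ⌈·⌉ = 276
j=5: r + 4k = 349.216384… → ⌈·⌉ = 350
j=6: r + 5k = 423.370230… → ⌈·⌉ = 424
j=7: r + 6k = 497.524076… → ⌈·⌉ = 498
j=8: r + 7k = 571.677923… → ⌈·⌉ = 572
j=9: r + 8k = 645.831769… → ⌈·⌉ = 646
j=10: r + 9k = 719.985615… → ⌈·⌉ = 720
j=11: r + 10k = 794.139461… → ⌈·⌉ = 795
j=12: r + 11k = 868.293307… → ⌈·⌉ = 869
j=13: r + 12k = 942.447153… → ⌈·⌉ = 943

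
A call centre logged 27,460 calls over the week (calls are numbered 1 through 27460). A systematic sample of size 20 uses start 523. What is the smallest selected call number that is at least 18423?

k = 27460/20 = 1373
Steps past start: ⌈(18423 − 523)/1373⌉ = ⌈17900/1373⌉ = 14
Selected call: 523 + 14×1373 = 19745

19745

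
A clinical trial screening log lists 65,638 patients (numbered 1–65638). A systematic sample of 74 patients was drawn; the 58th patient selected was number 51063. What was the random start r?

504

k = 65638/74 = 887
r = 51063 − (58−1)×887 = 51063 − 50559 = 504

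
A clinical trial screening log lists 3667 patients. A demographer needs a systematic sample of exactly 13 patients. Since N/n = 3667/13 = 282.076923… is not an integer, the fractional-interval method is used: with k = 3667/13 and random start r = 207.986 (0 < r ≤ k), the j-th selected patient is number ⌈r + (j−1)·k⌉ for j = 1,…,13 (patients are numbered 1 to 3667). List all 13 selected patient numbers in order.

j=1: r + 0k = 207.986 → ⌈·⌉ = 208
j=2: r + 1k = 490.062923… → ⌈·⌉ = 491
j=3: r + 2k = 772.139846… → ⌈·⌉ = 773
j=4: r + 3k = 1054.216769… → ⌈·⌉ = 1055
j=5: r + 4k = 1336.293692… → ⌈·⌉ = 1337
j=6: r + 5k = 1618.370615… → ⌈·⌉ = 1619
j=7: r + 6k = 1900.447538… → ⌈·⌉ = 1901
j=8: r + 7k = 2182.524461… → ⌈·⌉ = 2183
j=9: r + 8k = 2464.601384… → ⌈·⌉ = 2465
j=10: r + 9k = 2746.678307… → ⌈·⌉ = 2747
j=11: r + 10k = 3028.755230… → ⌈·⌉ = 3029
j=12: r + 11k = 3310.832153… → ⌈·⌉ = 3311
j=13: r + 12k = 3592.909076… → ⌈·⌉ = 3593

208, 491, 773, 1055, 1337, 1619, 1901, 2183, 2465, 2747, 3029, 3311, 3593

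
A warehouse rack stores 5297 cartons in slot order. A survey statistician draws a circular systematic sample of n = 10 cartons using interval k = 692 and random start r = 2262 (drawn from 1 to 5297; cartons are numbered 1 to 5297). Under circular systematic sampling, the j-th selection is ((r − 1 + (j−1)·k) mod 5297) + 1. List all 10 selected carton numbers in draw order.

Selection 1: 2262
Selection 2: 2262 + 692 = 2954
Selection 3: 2954 + 692 = 3646
Selection 4: 3646 + 692 = 4338
Selection 5: 4338 + 692 = 5030
Selection 6: 5030 + 692 = 5722 → 5722 − 5297 = 425
Selection 7: 425 + 692 = 1117
Selection 8: 1117 + 692 = 1809
Selection 9: 1809 + 692 = 2501
Selection 10: 2501 + 692 = 3193

2262, 2954, 3646, 4338, 5030, 425, 1117, 1809, 2501, 3193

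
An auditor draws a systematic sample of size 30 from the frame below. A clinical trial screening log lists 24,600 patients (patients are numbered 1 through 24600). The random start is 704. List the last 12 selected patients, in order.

15464, 16284, 17104, 17924, 18744, 19564, 20384, 21204, 22024, 22844, 23664, 24484

k = N/n = 24600/30 = 820
19th selection = 704 + 18×820 = 15464
20th: 15464 + 820 = 16284
21st: 16284 + 820 = 17104
22nd: 17104 + 820 = 17924
23rd: 17924 + 820 = 18744
24th: 18744 + 820 = 19564
25th: 19564 + 820 = 20384
26th: 20384 + 820 = 21204
27th: 21204 + 820 = 22024
28th: 22024 + 820 = 22844
29th: 22844 + 820 = 23664
30th: 23664 + 820 = 24484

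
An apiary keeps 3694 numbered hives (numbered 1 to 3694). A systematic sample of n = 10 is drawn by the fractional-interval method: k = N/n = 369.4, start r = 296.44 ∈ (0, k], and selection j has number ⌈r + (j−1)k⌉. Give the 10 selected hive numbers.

j=1: r + 0k = 296.44 → ⌈·⌉ = 297
j=2: r + 1k = 665.84 → ⌈·⌉ = 666
j=3: r + 2k = 1035.24 → ⌈·⌉ = 1036
j=4: r + 3k = 1404.64 → ⌈·⌉ = 1405
j=5: r + 4k = 1774.04 → ⌈·⌉ = 1775
j=6: r + 5k = 2143.44 → ⌈·⌉ = 2144
j=7: r + 6k = 2512.84 → ⌈·⌉ = 2513
j=8: r + 7k = 2882.24 → ⌈·⌉ = 2883
j=9: r + 8k = 3251.64 → ⌈·⌉ = 3252
j=10: r + 9k = 3621.04 → ⌈·⌉ = 3622

297, 666, 1036, 1405, 1775, 2144, 2513, 2883, 3252, 3622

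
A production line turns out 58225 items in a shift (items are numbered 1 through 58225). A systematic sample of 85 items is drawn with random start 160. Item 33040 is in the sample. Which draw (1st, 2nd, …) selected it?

k = 58225/85 = 685
position = (33040 − 160)/685 + 1 = 32880/685 + 1 = 48 + 1 = 49

49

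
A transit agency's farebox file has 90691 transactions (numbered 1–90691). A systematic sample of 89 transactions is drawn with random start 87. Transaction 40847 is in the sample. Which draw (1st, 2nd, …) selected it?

k = 90691/89 = 1019
position = (40847 − 87)/1019 + 1 = 40760/1019 + 1 = 40 + 1 = 41

41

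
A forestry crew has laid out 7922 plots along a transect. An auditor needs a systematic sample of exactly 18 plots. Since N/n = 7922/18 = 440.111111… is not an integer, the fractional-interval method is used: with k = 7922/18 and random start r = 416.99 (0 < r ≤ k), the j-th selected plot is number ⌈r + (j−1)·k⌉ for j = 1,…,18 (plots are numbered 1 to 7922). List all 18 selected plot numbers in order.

j=1: r + 0k = 416.99 → ⌈·⌉ = 417
j=2: r + 1k = 857.101111… → ⌈·⌉ = 858
j=3: r + 2k = 1297.212222… → ⌈·⌉ = 1298
j=4: r + 3k = 1737.323333… → ⌈·⌉ = 1738
j=5: r + 4k = 2177.434444… → ⌈·⌉ = 2178
j=6: r + 5k = 2617.545555… → ⌈·⌉ = 2618
j=7: r + 6k = 3057.656666… → ⌈·⌉ = 3058
j=8: r + 7k = 3497.767777… → ⌈·⌉ = 3498
j=9: r + 8k = 3937.878888… → ⌈·⌉ = 3938
j=10: r + 9k = 4377.99 → ⌈·⌉ = 4378
j=11: r + 10k = 4818.101111… → ⌈·⌉ = 4819
j=12: r + 11k = 5258.212222… → ⌈·⌉ = 5259
j=13: r + 12k = 5698.323333… → ⌈·⌉ = 5699
j=14: r + 13k = 6138.434444… → ⌈·⌉ = 6139
j=15: r + 14k = 6578.545555… → ⌈·⌉ = 6579
j=16: r + 15k = 7018.656666… → ⌈·⌉ = 7019
j=17: r + 16k = 7458.767777… → ⌈·⌉ = 7459
j=18: r + 17k = 7898.878888… → ⌈·⌉ = 7899

417, 858, 1298, 1738, 2178, 2618, 3058, 3498, 3938, 4378, 4819, 5259, 5699, 6139, 6579, 7019, 7459, 7899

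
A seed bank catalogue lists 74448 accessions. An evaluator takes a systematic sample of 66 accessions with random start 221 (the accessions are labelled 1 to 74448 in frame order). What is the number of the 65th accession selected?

72413

k = 74448/66 = 1128
65th selection = r + (65−1)·k = 221 + 64×1128 = 221 + 72192 = 72413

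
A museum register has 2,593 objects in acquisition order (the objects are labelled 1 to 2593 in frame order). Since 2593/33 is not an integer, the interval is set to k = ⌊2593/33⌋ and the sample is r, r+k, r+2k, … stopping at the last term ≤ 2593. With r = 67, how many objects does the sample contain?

33

k = ⌊2593/33⌋ = 78
Achieved size = ⌊(2593 − 67)/78⌋ + 1 = ⌊2526/78⌋ + 1 = 32 + 1 = 33
(last selection: 67 + 32×78 = 2563 ≤ 2593; next would be 2641 > 2593)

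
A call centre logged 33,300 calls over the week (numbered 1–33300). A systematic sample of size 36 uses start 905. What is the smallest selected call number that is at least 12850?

12930

k = 33300/36 = 925
Steps past start: ⌈(12850 − 905)/925⌉ = ⌈11945/925⌉ = 13
Selected call: 905 + 13×925 = 12930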